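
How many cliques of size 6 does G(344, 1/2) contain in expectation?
E[# K_6] = C(344, 6) · (1/2)^C(6, 2) = 2202820789092 / 2^15 = 550705197273/8192 ≈ 67224755.526489

For each 6-subset S of vertices (there are C(344, 6) = 2202820789092 such S), let X_S = 1 if S induces a K_6 (all C(6, 2) = 15 edges present). Then P(X_S = 1) = (1/2)^15 = 1/32768. By linearity of expectation, E[# K_6] = C(344, 6) · (1/2)^15 = 2202820789092 / 32768 = 550705197273/8192 ≈ 67224755.526489.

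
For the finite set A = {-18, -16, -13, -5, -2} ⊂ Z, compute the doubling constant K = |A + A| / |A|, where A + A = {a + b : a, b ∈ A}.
K = |A + A| / |A| = 14/5

Enumerate A + A = {a + b : a, b ∈ A}. With |A| = 5, there are |A|^2 = 25 ordered sum pairs; collecting distinct values, A + A = {-36, -34, -32, -31, -29, -26, -23, -21, -20, -18, -15, -10, -7, -4}, so |A + A| = 14. Thus K = 14/5. For comparison, the minimum possible |A + A| over all 5-element sets is 2·5 − 1 = 9 (so min K = 9/5), attained only by arithmetic progressions.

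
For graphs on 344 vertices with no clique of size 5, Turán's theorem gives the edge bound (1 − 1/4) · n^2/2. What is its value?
Turán density bound = (3/4) · 344^2/2 = 44376

Turán's theorem: ex(n, K_{r+1}) is achieved by the complete r-partite Turán graph T(n, r) with parts as balanced as possible, and is at most (1 − 1/r) · n^2/2. For r = 4, n = 344: the density bound is (3/4) · 118336/2 = 44376. Since 4 ∣ 344, the Turán graph T(344, 4) has parts of equal size 86, and its edge count e(T(344, 4)) = 44376 attains the density bound exactly.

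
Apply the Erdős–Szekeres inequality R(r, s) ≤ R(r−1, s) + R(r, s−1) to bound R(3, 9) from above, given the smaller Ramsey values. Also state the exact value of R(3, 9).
R(3, 9) ≤ R(2, 9) + R(3, 8) = 9 + 28 = 37; exact value R(3, 9) = 36.

The Erdős–Szekeres recurrence R(r, s) ≤ R(r−1, s) + R(r, s−1) applied to (r, s) = (3, 9) gives
  R(3, 9) ≤ R(2, 9) + R(3, 8) = 9 + 28 = 37.
(Recall R(2, k) = k and R is symmetric.) The recurrence is not tight here (it gives 37, but the exact value is R(3, 9) = 36); the tight upper bound requires a sharper argument than the simple recurrence, combined with a lower-bound construction on K_{35}.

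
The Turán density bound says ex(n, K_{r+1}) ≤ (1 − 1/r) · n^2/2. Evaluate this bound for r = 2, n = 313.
Turán density bound = (1/2) · 313^2/2 = 97969/4 ≈ 24492.25

Turán's theorem: ex(n, K_{r+1}) is achieved by the complete r-partite Turán graph T(n, r) with parts as balanced as possible, and is at most (1 − 1/r) · n^2/2. For r = 2, n = 313: the density bound is (1/2) · 97969/2 = 97969/4 ≈ 24492.25. The integer-valued extremum is e(T(313, 2)) = 24492, which is strictly less than the density bound 97969/4 since 2 ∤ 313 (the parts of T(313, 2) cannot all be equal).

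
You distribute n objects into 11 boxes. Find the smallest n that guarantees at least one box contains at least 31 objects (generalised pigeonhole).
n = (31 − 1)·11 + 1 = 331

By the generalised pigeonhole principle, to guarantee some box contains ≥ r objects we need more than (r − 1) · k objects total. Threshold: n = (r − 1) · k + 1. With r = 31 and k = 11: n = 30 · 11 + 1 = 330 + 1 = 331. For n = 330 = 30 · 11, we can put exactly 30 objects in every box, avoiding 31 in any single one — so 331 is tight.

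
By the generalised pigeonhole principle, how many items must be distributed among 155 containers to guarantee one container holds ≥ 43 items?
n = (43 − 1)·155 + 1 = 6511

By the generalised pigeonhole principle, to guarantee some box contains ≥ r objects we need more than (r − 1) · k objects total. Threshold: n = (r − 1) · k + 1. With r = 43 and k = 155: n = 42 · 155 + 1 = 6510 + 1 = 6511. For n = 6510 = 42 · 155, we can put exactly 42 objects in every box, avoiding 43 in any single one — so 6511 is tight.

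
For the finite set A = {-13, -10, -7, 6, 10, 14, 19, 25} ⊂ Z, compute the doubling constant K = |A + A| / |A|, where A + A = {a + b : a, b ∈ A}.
K = |A + A| / |A| = 32/8 = 4

Enumerate A + A = {a + b : a, b ∈ A}. With |A| = 8, there are |A|^2 = 64 ordered sum pairs; collecting distinct values, A + A = {-26, -23, -20, -17, -14, -7, -4, -3, -1, 0, 1, 3, 4, 6, 7, 9, 12, 15, 16, 18, 20, 24, 25, 28, 29, 31, 33, 35, 38, 39, 44, 50}, so |A + A| = 32. Thus K = 32/8 = 4. For comparison, the minimum possible |A + A| over all 8-element sets is 2·8 − 1 = 15 (so min K = 15/8), attained only by arithmetic progressions.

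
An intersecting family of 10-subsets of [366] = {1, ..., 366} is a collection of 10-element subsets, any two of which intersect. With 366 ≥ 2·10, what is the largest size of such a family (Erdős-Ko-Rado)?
max |F| = C(365, 9) = 286881012376213255

The Erdős-Ko-Rado theorem states: for n ≥ 2k, an intersecting family of k-subsets of an n-element set has size at most C(n − 1, k − 1), with equality for 'star' families {A ⊆ [n] : |A| = k, i ∈ A} (fix an element i). For n = 366, k = 10: C(365, 9) = 286881012376213255.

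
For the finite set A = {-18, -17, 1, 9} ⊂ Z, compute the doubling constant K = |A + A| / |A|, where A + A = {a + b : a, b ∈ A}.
K = |A + A| / |A| = 10/4 = 5/2

Enumerate A + A = {a + b : a, b ∈ A}. With |A| = 4, there are |A|^2 = 16 ordered sum pairs; collecting distinct values, A + A = {-36, -35, -34, -17, -16, -9, -8, 2, 10, 18}, so |A + A| = 10. Thus K = 10/4 = 5/2. For comparison, the minimum possible |A + A| over all 4-element sets is 2·4 − 1 = 7 (so min K = 7/4), attained only by arithmetic progressions.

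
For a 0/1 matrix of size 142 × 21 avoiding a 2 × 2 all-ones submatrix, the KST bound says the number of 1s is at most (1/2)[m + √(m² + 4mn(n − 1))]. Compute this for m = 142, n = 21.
z(142, 21; 2, 2) ≤ (1/2)[142 + √(142² + 4·142·21·20)] = (1/2)[142 + √258724] = 325.3246

Kővári–Sós–Turán: let r_1, ..., r_142 be the row sums and z = Σ r_i the total number of 1s. Each pair of columns can share at most one row with both entries 1 (else a 2×2 all-ones block appears), so Σ_i C(r_i, 2) ≤ C(21, 2) = 210. By convexity Σ_i C(r_i, 2) ≥ 142·C(z/142, 2) = z(z − 142)/(2·142), giving z² − 142z − 142·21·20 ≤ 0 and hence z ≤ (1/2)[142 + √(20164 + 4·59640)] = (1/2)[142 + √258724] ≈ (1/2)(142 + 508.6492) = 325.3246.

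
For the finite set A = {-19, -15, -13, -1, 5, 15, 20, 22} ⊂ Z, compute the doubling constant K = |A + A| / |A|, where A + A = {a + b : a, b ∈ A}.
K = |A + A| / |A| = 34/8 = 17/4

Enumerate A + A = {a + b : a, b ∈ A}. With |A| = 8, there are |A|^2 = 64 ordered sum pairs; collecting distinct values, A + A = {-38, -34, -32, -30, -28, -26, -20, -16, -14, -10, -8, -4, -2, 0, 1, 2, 3, 4, 5, 7, 9, 10, 14, 19, 20, 21, 25, 27, 30, 35, 37, 40, 42, 44}, so |A + A| = 34. Thus K = 34/8 = 17/4. For comparison, the minimum possible |A + A| over all 8-element sets is 2·8 − 1 = 15 (so min K = 15/8), attained only by arithmetic progressions.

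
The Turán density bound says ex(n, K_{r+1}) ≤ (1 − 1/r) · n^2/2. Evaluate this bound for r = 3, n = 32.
Turán density bound = (2/3) · 32^2/2 = 1024/3 ≈ 341.3333

Turán's theorem: ex(n, K_{r+1}) is achieved by the complete r-partite Turán graph T(n, r) with parts as balanced as possible, and is at most (1 − 1/r) · n^2/2. For r = 3, n = 32: the density bound is (2/3) · 1024/2 = 1024/3 ≈ 341.3333. The integer-valued extremum is e(T(32, 3)) = 341, which is strictly less than the density bound 1024/3 since 3 ∤ 32 (the parts of T(32, 3) cannot all be equal).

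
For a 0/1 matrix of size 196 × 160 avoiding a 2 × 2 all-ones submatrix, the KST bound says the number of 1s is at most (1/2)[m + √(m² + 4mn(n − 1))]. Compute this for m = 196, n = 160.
z(196, 160; 2, 2) ≤ (1/2)[196 + √(196² + 4·196·160·159)] = (1/2)[196 + √19983376] = 2333.1385

Kővári–Sós–Turán: let r_1, ..., r_196 be the row sums and z = Σ r_i the total number of 1s. Each pair of columns can share at most one row with both entries 1 (else a 2×2 all-ones block appears), so Σ_i C(r_i, 2) ≤ C(160, 2) = 12720. By convexity Σ_i C(r_i, 2) ≥ 196·C(z/196, 2) = z(z − 196)/(2·196), giving z² − 196z − 196·160·159 ≤ 0 and hence z ≤ (1/2)[196 + √(38416 + 4·4986240)] = (1/2)[196 + √19983376] ≈ (1/2)(196 + 4470.2769) = 2333.1385.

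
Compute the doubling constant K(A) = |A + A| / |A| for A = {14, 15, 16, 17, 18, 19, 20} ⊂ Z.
K = |A + A| / |A| = 13/7

Enumerate A + A = {a + b : a, b ∈ A}. With |A| = 7, there are |A|^2 = 49 ordered sum pairs; collecting distinct values, A + A = {28, 29, 30, 31, 32, 33, 34, 35, 36, 37, 38, 39, 40}, so |A + A| = 13. Thus K = 13/7. Here |A + A| = 2|A| − 1 = 13, the minimum possible — so K = 13/7 is minimal, which holds iff A is an arithmetic progression.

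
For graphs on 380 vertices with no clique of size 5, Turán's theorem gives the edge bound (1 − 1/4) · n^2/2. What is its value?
Turán density bound = (3/4) · 380^2/2 = 54150

Turán's theorem: ex(n, K_{r+1}) is achieved by the complete r-partite Turán graph T(n, r) with parts as balanced as possible, and is at most (1 − 1/r) · n^2/2. For r = 4, n = 380: the density bound is (3/4) · 144400/2 = 54150. Since 4 ∣ 380, the Turán graph T(380, 4) has parts of equal size 95, and its edge count e(T(380, 4)) = 54150 attains the density bound exactly.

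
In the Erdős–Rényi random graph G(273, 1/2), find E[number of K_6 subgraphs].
E[# K_6] = C(273, 6) · (1/2)^C(6, 2) = 544025408472 / 2^15 = 68003176059/4096 ≈ 16602337.905029

For each 6-subset S of vertices (there are C(273, 6) = 544025408472 such S), let X_S = 1 if S induces a K_6 (all C(6, 2) = 15 edges present). Then P(X_S = 1) = (1/2)^15 = 1/32768. By linearity of expectation, E[# K_6] = C(273, 6) · (1/2)^15 = 544025408472 / 32768 = 68003176059/4096 ≈ 16602337.905029.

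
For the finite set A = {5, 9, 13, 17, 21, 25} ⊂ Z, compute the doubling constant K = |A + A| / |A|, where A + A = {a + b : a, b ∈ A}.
K = |A + A| / |A| = 11/6

Enumerate A + A = {a + b : a, b ∈ A}. With |A| = 6, there are |A|^2 = 36 ordered sum pairs; collecting distinct values, A + A = {10, 14, 18, 22, 26, 30, 34, 38, 42, 46, 50}, so |A + A| = 11. Thus K = 11/6. Here |A + A| = 2|A| − 1 = 11, the minimum possible — so K = 11/6 is minimal, which holds iff A is an arithmetic progression.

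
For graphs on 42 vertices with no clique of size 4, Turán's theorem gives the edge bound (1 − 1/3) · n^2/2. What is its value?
Turán density bound = (2/3) · 42^2/2 = 588

Turán's theorem: ex(n, K_{r+1}) is achieved by the complete r-partite Turán graph T(n, r) with parts as balanced as possible, and is at most (1 − 1/r) · n^2/2. For r = 3, n = 42: the density bound is (2/3) · 1764/2 = 588. Since 3 ∣ 42, the Turán graph T(42, 3) has parts of equal size 14, and its edge count e(T(42, 3)) = 588 attains the density bound exactly.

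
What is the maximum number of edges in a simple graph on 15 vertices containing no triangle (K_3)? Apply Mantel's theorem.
ex(15, K_3) = ⌊15^2/4⌋ = 56

Mantel (1907): a triangle-free graph on n vertices has at most ⌊n^2/4⌋ edges, with equality for the complete bipartite graph K_{⌊n/2⌋, ⌈n/2⌉}. For n = 15: ⌊15^2/4⌋ = ⌊225/4⌋ = 56. The extremal graph is K_{7, 8}, which has 7·8 = 56 edges.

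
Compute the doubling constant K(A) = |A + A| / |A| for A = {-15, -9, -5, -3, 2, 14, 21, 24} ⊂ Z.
K = |A + A| / |A| = 32/8 = 4

Enumerate A + A = {a + b : a, b ∈ A}. With |A| = 8, there are |A|^2 = 64 ordered sum pairs; collecting distinct values, A + A = {-30, -24, -20, -18, -14, -13, -12, -10, -8, -7, -6, -3, -1, 4, 5, 6, 9, 11, 12, 15, 16, 18, 19, 21, 23, 26, 28, 35, 38, 42, 45, 48}, so |A + A| = 32. Thus K = 32/8 = 4. For comparison, the minimum possible |A + A| over all 8-element sets is 2·8 − 1 = 15 (so min K = 15/8), attained only by arithmetic progressions.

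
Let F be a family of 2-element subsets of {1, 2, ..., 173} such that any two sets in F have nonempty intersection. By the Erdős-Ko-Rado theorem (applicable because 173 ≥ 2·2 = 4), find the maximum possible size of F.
max |F| = C(172, 1) = 172

Erdős-Ko-Rado (1961): when n ≥ 2k, max |F| = C(n−1, k−1). The bound is attained by the star {A : i ∈ A} for any fixed i ∈ [n]. Here C(173−1, 2−1) = C(172, 1) = 172.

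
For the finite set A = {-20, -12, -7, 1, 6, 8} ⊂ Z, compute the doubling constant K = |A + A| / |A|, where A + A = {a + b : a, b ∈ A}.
K = |A + A| / |A| = 18/6 = 3

Enumerate A + A = {a + b : a, b ∈ A}. With |A| = 6, there are |A|^2 = 36 ordered sum pairs; collecting distinct values, A + A = {-40, -32, -27, -24, -19, -14, -12, -11, -6, -4, -1, 1, 2, 7, 9, 12, 14, 16}, so |A + A| = 18. Thus K = 18/6 = 3. For comparison, the minimum possible |A + A| over all 6-element sets is 2·6 − 1 = 11 (so min K = 11/6), attained only by arithmetic progressions.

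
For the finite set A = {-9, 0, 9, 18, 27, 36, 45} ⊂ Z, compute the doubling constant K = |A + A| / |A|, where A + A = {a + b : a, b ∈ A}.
K = |A + A| / |A| = 13/7

Enumerate A + A = {a + b : a, b ∈ A}. With |A| = 7, there are |A|^2 = 49 ordered sum pairs; collecting distinct values, A + A = {-18, -9, 0, 9, 18, 27, 36, 45, 54, 63, 72, 81, 90}, so |A + A| = 13. Thus K = 13/7. Here |A + A| = 2|A| − 1 = 13, the minimum possible — so K = 13/7 is minimal, which holds iff A is an arithmetic progression.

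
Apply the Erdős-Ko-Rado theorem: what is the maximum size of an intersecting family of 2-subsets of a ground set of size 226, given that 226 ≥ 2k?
max |F| = C(225, 1) = 225

The Erdős-Ko-Rado theorem states: for n ≥ 2k, an intersecting family of k-subsets of an n-element set has size at most C(n − 1, k − 1), with equality for 'star' families {A ⊆ [n] : |A| = k, i ∈ A} (fix an element i). For n = 226, k = 2: C(225, 1) = 225.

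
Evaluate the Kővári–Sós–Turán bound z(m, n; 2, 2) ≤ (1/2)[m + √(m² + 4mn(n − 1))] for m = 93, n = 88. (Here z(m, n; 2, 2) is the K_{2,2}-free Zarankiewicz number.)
z(93, 88; 2, 2) ≤ (1/2)[93 + √(93² + 4·93·88·87)] = (1/2)[93 + √2856681] = 891.5859

Kővári–Sós–Turán: let r_1, ..., r_93 be the row sums and z = Σ r_i the total number of 1s. Each pair of columns can share at most one row with both entries 1 (else a 2×2 all-ones block appears), so Σ_i C(r_i, 2) ≤ C(88, 2) = 3828. By convexity Σ_i C(r_i, 2) ≥ 93·C(z/93, 2) = z(z − 93)/(2·93), giving z² − 93z − 93·88·87 ≤ 0 and hence z ≤ (1/2)[93 + √(8649 + 4·712008)] = (1/2)[93 + √2856681] ≈ (1/2)(93 + 1690.1719) = 891.5859.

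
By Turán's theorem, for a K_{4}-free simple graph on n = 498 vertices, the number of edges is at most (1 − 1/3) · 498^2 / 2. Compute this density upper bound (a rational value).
Turán density bound = (2/3) · 498^2/2 = 82668

Turán's theorem: ex(n, K_{r+1}) is achieved by the complete r-partite Turán graph T(n, r) with parts as balanced as possible, and is at most (1 − 1/r) · n^2/2. For r = 3, n = 498: the density bound is (2/3) · 248004/2 = 82668. Since 3 ∣ 498, the Turán graph T(498, 3) has parts of equal size 166, and its edge count e(T(498, 3)) = 82668 attains the density bound exactly.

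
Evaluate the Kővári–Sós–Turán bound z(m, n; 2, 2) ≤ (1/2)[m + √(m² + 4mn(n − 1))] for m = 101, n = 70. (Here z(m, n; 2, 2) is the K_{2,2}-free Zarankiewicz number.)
z(101, 70; 2, 2) ≤ (1/2)[101 + √(101² + 4·101·70·69)] = (1/2)[101 + √1961521] = 750.7716

Kővári–Sós–Turán: let r_1, ..., r_101 be the row sums and z = Σ r_i the total number of 1s. Each pair of columns can share at most one row with both entries 1 (else a 2×2 all-ones block appears), so Σ_i C(r_i, 2) ≤ C(70, 2) = 2415. By convexity Σ_i C(r_i, 2) ≥ 101·C(z/101, 2) = z(z − 101)/(2·101), giving z² − 101z − 101·70·69 ≤ 0 and hence z ≤ (1/2)[101 + √(10201 + 4·487830)] = (1/2)[101 + √1961521] ≈ (1/2)(101 + 1400.5431) = 750.7716.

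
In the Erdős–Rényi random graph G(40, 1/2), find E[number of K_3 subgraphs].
E[# K_3] = C(40, 3) · (1/2)^C(3, 2) = 9880 / 2^3 = 1235

For each 3-subset S of vertices (there are C(40, 3) = 9880 such S), let X_S = 1 if S induces a K_3 (all C(3, 2) = 3 edges present). Then P(X_S = 1) = (1/2)^3 = 1/8. By linearity of expectation, E[# K_3] = C(40, 3) · (1/2)^3 = 9880 / 8 = 1235.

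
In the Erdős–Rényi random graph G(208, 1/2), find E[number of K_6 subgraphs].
E[# K_6] = C(208, 6) · (1/2)^C(6, 2) = 104579959848 / 2^15 = 13072494981/4096 ≈ 3191527.094971

For each 6-subset S of vertices (there are C(208, 6) = 104579959848 such S), let X_S = 1 if S induces a K_6 (all C(6, 2) = 15 edges present). Then P(X_S = 1) = (1/2)^15 = 1/32768. By linearity of expectation, E[# K_6] = C(208, 6) · (1/2)^15 = 104579959848 / 32768 = 13072494981/4096 ≈ 3191527.094971.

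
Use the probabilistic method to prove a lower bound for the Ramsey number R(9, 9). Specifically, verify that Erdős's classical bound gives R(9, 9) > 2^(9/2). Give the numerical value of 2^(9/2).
2^(9/2) = 22.6274; so R(9, 9) > 22.6274

Colour each edge of K_n uniformly at random with red/blue. The expected number of monochromatic K_9 is C(n, 9) · 2 · 2^(−C(9,2)). If C(n, 9) · 2^(1 − C(9,2)) < 1, then with positive probability no monochromatic K_9 exists, so R(9, 9) > n. The standard estimate C(n, 9) ≤ n^9/9! shows this inequality holds whenever n ≤ 2^(9/2) (since 9! · 2^(C(9,2) − 1) > 2^(9^2/2) ≥ n^9). Hence R(9, 9) > 2^(9/2) = 22.6274.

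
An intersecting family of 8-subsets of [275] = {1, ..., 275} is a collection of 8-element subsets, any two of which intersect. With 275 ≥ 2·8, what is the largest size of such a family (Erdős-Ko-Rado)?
max |F| = C(274, 7) = 21294708845904

The Erdős-Ko-Rado theorem states: for n ≥ 2k, an intersecting family of k-subsets of an n-element set has size at most C(n − 1, k − 1), with equality for 'star' families {A ⊆ [n] : |A| = k, i ∈ A} (fix an element i). For n = 275, k = 8: C(274, 7) = 21294708845904.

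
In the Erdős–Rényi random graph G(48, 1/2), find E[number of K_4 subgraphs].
E[# K_4] = C(48, 4) · (1/2)^C(4, 2) = 194580 / 2^6 = 48645/16 = 3040.3125

For each 4-subset S of vertices (there are C(48, 4) = 194580 such S), let X_S = 1 if S induces a K_4 (all C(4, 2) = 6 edges present). Then P(X_S = 1) = (1/2)^6 = 1/64. By linearity of expectation, E[# K_4] = C(48, 4) · (1/2)^6 = 194580 / 64 = 48645/16 = 3040.3125.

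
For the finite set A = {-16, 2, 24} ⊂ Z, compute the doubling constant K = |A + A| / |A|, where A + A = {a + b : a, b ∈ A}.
K = |A + A| / |A| = 6/3 = 2

Enumerate A + A = {a + b : a, b ∈ A}. With |A| = 3, there are |A|^2 = 9 ordered sum pairs; collecting distinct values, A + A = {-32, -14, 4, 8, 26, 48}, so |A + A| = 6. Thus K = 6/3 = 2. For comparison, the minimum possible |A + A| over all 3-element sets is 2·3 − 1 = 5 (so min K = 5/3), attained only by arithmetic progressions.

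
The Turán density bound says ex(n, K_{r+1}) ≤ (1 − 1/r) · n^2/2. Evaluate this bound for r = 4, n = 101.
Turán density bound = (3/4) · 101^2/2 = 30603/8 ≈ 3825.375

Turán's theorem: ex(n, K_{r+1}) is achieved by the complete r-partite Turán graph T(n, r) with parts as balanced as possible, and is at most (1 − 1/r) · n^2/2. For r = 4, n = 101: the density bound is (3/4) · 10201/2 = 30603/8 ≈ 3825.375. The integer-valued extremum is e(T(101, 4)) = 3825, which is strictly less than the density bound 30603/8 since 4 ∤ 101 (the parts of T(101, 4) cannot all be equal).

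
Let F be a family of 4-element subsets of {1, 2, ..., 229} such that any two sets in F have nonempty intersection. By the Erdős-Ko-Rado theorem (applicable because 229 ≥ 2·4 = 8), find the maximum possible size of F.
max |F| = C(228, 3) = 1949476

The Erdős-Ko-Rado theorem states: for n ≥ 2k, an intersecting family of k-subsets of an n-element set has size at most C(n − 1, k − 1), with equality for 'star' families {A ⊆ [n] : |A| = k, i ∈ A} (fix an element i). For n = 229, k = 4: C(228, 3) = 1949476.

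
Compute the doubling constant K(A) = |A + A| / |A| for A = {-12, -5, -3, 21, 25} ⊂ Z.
K = |A + A| / |A| = 15/5 = 3

Enumerate A + A = {a + b : a, b ∈ A}. With |A| = 5, there are |A|^2 = 25 ordered sum pairs; collecting distinct values, A + A = {-24, -17, -15, -10, -8, -6, 9, 13, 16, 18, 20, 22, 42, 46, 50}, so |A + A| = 15. Thus K = 15/5 = 3. For comparison, the minimum possible |A + A| over all 5-element sets is 2·5 − 1 = 9 (so min K = 9/5), attained only by arithmetic progressions.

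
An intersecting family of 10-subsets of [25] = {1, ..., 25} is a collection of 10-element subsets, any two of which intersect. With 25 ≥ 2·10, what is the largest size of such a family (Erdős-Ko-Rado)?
max |F| = C(24, 9) = 1307504

Erdős-Ko-Rado (1961): when n ≥ 2k, max |F| = C(n−1, k−1). The bound is attained by the star {A : i ∈ A} for any fixed i ∈ [n]. Here C(25−1, 10−1) = C(24, 9) = 1307504.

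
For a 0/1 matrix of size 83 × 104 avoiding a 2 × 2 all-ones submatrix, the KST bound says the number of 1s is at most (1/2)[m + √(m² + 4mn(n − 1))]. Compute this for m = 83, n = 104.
z(83, 104; 2, 2) ≤ (1/2)[83 + √(83² + 4·83·104·103)] = (1/2)[83 + √3563273] = 985.3317

Kővári–Sós–Turán: let r_1, ..., r_83 be the row sums and z = Σ r_i the total number of 1s. Each pair of columns can share at most one row with both entries 1 (else a 2×2 all-ones block appears), so Σ_i C(r_i, 2) ≤ C(104, 2) = 5356. By convexity Σ_i C(r_i, 2) ≥ 83·C(z/83, 2) = z(z − 83)/(2·83), giving z² − 83z − 83·104·103 ≤ 0 and hence z ≤ (1/2)[83 + √(6889 + 4·889096)] = (1/2)[83 + √3563273] ≈ (1/2)(83 + 1887.6634) = 985.3317.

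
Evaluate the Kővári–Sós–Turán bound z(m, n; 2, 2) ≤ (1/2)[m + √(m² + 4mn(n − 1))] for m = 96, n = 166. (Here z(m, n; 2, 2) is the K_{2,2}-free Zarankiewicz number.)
z(96, 166; 2, 2) ≤ (1/2)[96 + √(96² + 4·96·166·165)] = (1/2)[96 + √10526976] = 1670.2651

Kővári–Sós–Turán: let r_1, ..., r_96 be the row sums and z = Σ r_i the total number of 1s. Each pair of columns can share at most one row with both entries 1 (else a 2×2 all-ones block appears), so Σ_i C(r_i, 2) ≤ C(166, 2) = 13695. By convexity Σ_i C(r_i, 2) ≥ 96·C(z/96, 2) = z(z − 96)/(2·96), giving z² − 96z − 96·166·165 ≤ 0 and hence z ≤ (1/2)[96 + √(9216 + 4·2629440)] = (1/2)[96 + √10526976] ≈ (1/2)(96 + 3244.5302) = 1670.2651.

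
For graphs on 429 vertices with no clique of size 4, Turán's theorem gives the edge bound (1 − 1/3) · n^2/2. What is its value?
Turán density bound = (2/3) · 429^2/2 = 61347

Turán's theorem: ex(n, K_{r+1}) is achieved by the complete r-partite Turán graph T(n, r) with parts as balanced as possible, and is at most (1 − 1/r) · n^2/2. For r = 3, n = 429: the density bound is (2/3) · 184041/2 = 61347. Since 3 ∣ 429, the Turán graph T(429, 3) has parts of equal size 143, and its edge count e(T(429, 3)) = 61347 attains the density bound exactly.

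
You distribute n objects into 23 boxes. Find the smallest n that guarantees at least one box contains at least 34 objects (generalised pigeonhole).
n = (34 − 1)·23 + 1 = 760

By the generalised pigeonhole principle, to guarantee some box contains ≥ r objects we need more than (r − 1) · k objects total. Threshold: n = (r − 1) · k + 1. With r = 34 and k = 23: n = 33 · 23 + 1 = 759 + 1 = 760. For n = 759 = 33 · 23, we can put exactly 33 objects in every box, avoiding 34 in any single one — so 760 is tight.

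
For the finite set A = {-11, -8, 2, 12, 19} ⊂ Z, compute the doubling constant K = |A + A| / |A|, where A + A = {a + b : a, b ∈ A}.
K = |A + A| / |A| = 14/5

Enumerate A + A = {a + b : a, b ∈ A}. With |A| = 5, there are |A|^2 = 25 ordered sum pairs; collecting distinct values, A + A = {-22, -19, -16, -9, -6, 1, 4, 8, 11, 14, 21, 24, 31, 38}, so |A + A| = 14. Thus K = 14/5. For comparison, the minimum possible |A + A| over all 5-element sets is 2·5 − 1 = 9 (so min K = 9/5), attained only by arithmetic progressions.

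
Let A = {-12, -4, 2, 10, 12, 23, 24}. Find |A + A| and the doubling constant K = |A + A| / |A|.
K = |A + A| / |A| = 25/7

Enumerate A + A = {a + b : a, b ∈ A}. With |A| = 7, there are |A|^2 = 49 ordered sum pairs; collecting distinct values, A + A = {-24, -16, -10, -8, -2, 0, 4, 6, 8, 11, 12, 14, 19, 20, 22, 24, 25, 26, 33, 34, 35, 36, 46, 47, 48}, so |A + A| = 25. Thus K = 25/7. For comparison, the minimum possible |A + A| over all 7-element sets is 2·7 − 1 = 13 (so min K = 13/7), attained only by arithmetic progressions.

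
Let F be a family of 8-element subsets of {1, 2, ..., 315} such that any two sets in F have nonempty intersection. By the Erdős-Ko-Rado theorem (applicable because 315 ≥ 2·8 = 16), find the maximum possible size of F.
max |F| = C(314, 7) = 55825075869992

The Erdős-Ko-Rado theorem states: for n ≥ 2k, an intersecting family of k-subsets of an n-element set has size at most C(n − 1, k − 1), with equality for 'star' families {A ⊆ [n] : |A| = k, i ∈ A} (fix an element i). For n = 315, k = 8: C(314, 7) = 55825075869992.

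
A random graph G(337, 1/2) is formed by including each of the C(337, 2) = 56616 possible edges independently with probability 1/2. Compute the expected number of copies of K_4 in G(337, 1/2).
E[# K_4] = C(337, 4) · (1/2)^C(4, 2) = 527897020 / 2^6 = 131974255/16 = 8248390.9375

For each 4-subset S of vertices (there are C(337, 4) = 527897020 such S), let X_S = 1 if S induces a K_4 (all C(4, 2) = 6 edges present). Then P(X_S = 1) = (1/2)^6 = 1/64. By linearity of expectation, E[# K_4] = C(337, 4) · (1/2)^6 = 527897020 / 64 = 131974255/16 = 8248390.9375.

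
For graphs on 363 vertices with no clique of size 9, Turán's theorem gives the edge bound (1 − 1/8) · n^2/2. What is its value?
Turán density bound = (7/8) · 363^2/2 = 922383/16 ≈ 57648.9375

Turán's theorem: ex(n, K_{r+1}) is achieved by the complete r-partite Turán graph T(n, r) with parts as balanced as possible, and is at most (1 − 1/r) · n^2/2. For r = 8, n = 363: the density bound is (7/8) · 131769/2 = 922383/16 ≈ 57648.9375. The integer-valued extremum is e(T(363, 8)) = 57648, which is strictly less than the density bound 922383/16 since 8 ∤ 363 (the parts of T(363, 8) cannot all be equal).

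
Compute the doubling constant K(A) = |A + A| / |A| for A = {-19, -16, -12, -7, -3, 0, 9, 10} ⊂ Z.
K = |A + A| / |A| = 30/8 = 15/4

Enumerate A + A = {a + b : a, b ∈ A}. With |A| = 8, there are |A|^2 = 64 ordered sum pairs; collecting distinct values, A + A = {-38, -35, -32, -31, -28, -26, -24, -23, -22, -19, -16, -15, -14, -12, -10, -9, -7, -6, -3, -2, 0, 2, 3, 6, 7, 9, 10, 18, 19, 20}, so |A + A| = 30. Thus K = 30/8 = 15/4. For comparison, the minimum possible |A + A| over all 8-element sets is 2·8 − 1 = 15 (so min K = 15/8), attained only by arithmetic progressions.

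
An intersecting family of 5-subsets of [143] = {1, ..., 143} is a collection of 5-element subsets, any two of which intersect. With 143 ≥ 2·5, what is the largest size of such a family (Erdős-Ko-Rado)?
max |F| = C(142, 4) = 16234505

The Erdős-Ko-Rado theorem states: for n ≥ 2k, an intersecting family of k-subsets of an n-element set has size at most C(n − 1, k − 1), with equality for 'star' families {A ⊆ [n] : |A| = k, i ∈ A} (fix an element i). For n = 143, k = 5: C(142, 4) = 16234505.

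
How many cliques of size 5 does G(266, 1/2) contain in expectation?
E[# K_5] = C(266, 5) · (1/2)^C(5, 2) = 10685804668 / 2^10 = 2671451167/256 ≈ 10435356.121094

For each 5-subset S of vertices (there are C(266, 5) = 10685804668 such S), let X_S = 1 if S induces a K_5 (all C(5, 2) = 10 edges present). Then P(X_S = 1) = (1/2)^10 = 1/1024. By linearity of expectation, E[# K_5] = C(266, 5) · (1/2)^10 = 10685804668 / 1024 = 2671451167/256 ≈ 10435356.121094.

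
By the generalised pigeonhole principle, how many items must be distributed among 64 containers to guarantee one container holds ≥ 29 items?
n = (29 − 1)·64 + 1 = 1793

By the generalised pigeonhole principle, to guarantee some box contains ≥ r objects we need more than (r − 1) · k objects total. Threshold: n = (r − 1) · k + 1. With r = 29 and k = 64: n = 28 · 64 + 1 = 1792 + 1 = 1793. For n = 1792 = 28 · 64, we can put exactly 28 objects in every box, avoiding 29 in any single one — so 1793 is tight.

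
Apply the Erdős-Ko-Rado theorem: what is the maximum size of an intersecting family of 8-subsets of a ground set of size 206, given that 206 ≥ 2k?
max |F| = C(205, 7) = 2721949282900

Erdős-Ko-Rado (1961): when n ≥ 2k, max |F| = C(n−1, k−1). The bound is attained by the star {A : i ∈ A} for any fixed i ∈ [n]. Here C(206−1, 8−1) = C(205, 7) = 2721949282900.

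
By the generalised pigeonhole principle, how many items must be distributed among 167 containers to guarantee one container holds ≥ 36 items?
n = (36 − 1)·167 + 1 = 5846

By the generalised pigeonhole principle, to guarantee some box contains ≥ r objects we need more than (r − 1) · k objects total. Threshold: n = (r − 1) · k + 1. With r = 36 and k = 167: n = 35 · 167 + 1 = 5845 + 1 = 5846. For n = 5845 = 35 · 167, we can put exactly 35 objects in every box, avoiding 36 in any single one — so 5846 is tight.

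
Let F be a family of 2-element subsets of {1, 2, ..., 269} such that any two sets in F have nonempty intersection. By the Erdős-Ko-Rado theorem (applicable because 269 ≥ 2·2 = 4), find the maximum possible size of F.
max |F| = C(268, 1) = 268

Erdős-Ko-Rado (1961): when n ≥ 2k, max |F| = C(n−1, k−1). The bound is attained by the star {A : i ∈ A} for any fixed i ∈ [n]. Here C(269−1, 2−1) = C(268, 1) = 268.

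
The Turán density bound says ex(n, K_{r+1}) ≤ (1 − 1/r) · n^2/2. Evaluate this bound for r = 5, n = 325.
Turán density bound = (4/5) · 325^2/2 = 42250

Turán's theorem: ex(n, K_{r+1}) is achieved by the complete r-partite Turán graph T(n, r) with parts as balanced as possible, and is at most (1 − 1/r) · n^2/2. For r = 5, n = 325: the density bound is (4/5) · 105625/2 = 42250. Since 5 ∣ 325, the Turán graph T(325, 5) has parts of equal size 65, and its edge count e(T(325, 5)) = 42250 attains the density bound exactly.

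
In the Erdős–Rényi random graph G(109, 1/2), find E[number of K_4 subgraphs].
E[# K_4] = C(109, 4) · (1/2)^C(4, 2) = 5563251 / 2^6 = 86925.796875

For each 4-subset S of vertices (there are C(109, 4) = 5563251 such S), let X_S = 1 if S induces a K_4 (all C(4, 2) = 6 edges present). Then P(X_S = 1) = (1/2)^6 = 1/64. By linearity of expectation, E[# K_4] = C(109, 4) · (1/2)^6 = 5563251 / 64 = 86925.796875.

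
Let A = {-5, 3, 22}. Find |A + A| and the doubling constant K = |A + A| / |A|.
K = |A + A| / |A| = 6/3 = 2

Enumerate A + A = {a + b : a, b ∈ A}. With |A| = 3, there are |A|^2 = 9 ordered sum pairs; collecting distinct values, A + A = {-10, -2, 6, 17, 25, 44}, so |A + A| = 6. Thus K = 6/3 = 2. For comparison, the minimum possible |A + A| over all 3-element sets is 2·3 − 1 = 5 (so min K = 5/3), attained only by arithmetic progressions.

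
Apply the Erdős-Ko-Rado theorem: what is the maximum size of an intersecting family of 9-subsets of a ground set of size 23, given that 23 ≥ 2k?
max |F| = C(22, 8) = 319770

The Erdős-Ko-Rado theorem states: for n ≥ 2k, an intersecting family of k-subsets of an n-element set has size at most C(n − 1, k − 1), with equality for 'star' families {A ⊆ [n] : |A| = k, i ∈ A} (fix an element i). For n = 23, k = 9: C(22, 8) = 319770.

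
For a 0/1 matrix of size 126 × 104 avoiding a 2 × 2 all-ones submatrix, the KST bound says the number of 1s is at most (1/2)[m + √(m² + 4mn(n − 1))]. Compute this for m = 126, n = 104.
z(126, 104; 2, 2) ≤ (1/2)[126 + √(126² + 4·126·104·103)] = (1/2)[126 + √5414724] = 1226.478

Kővári–Sós–Turán: let r_1, ..., r_126 be the row sums and z = Σ r_i the total number of 1s. Each pair of columns can share at most one row with both entries 1 (else a 2×2 all-ones block appears), so Σ_i C(r_i, 2) ≤ C(104, 2) = 5356. By convexity Σ_i C(r_i, 2) ≥ 126·C(z/126, 2) = z(z − 126)/(2·126), giving z² − 126z − 126·104·103 ≤ 0 and hence z ≤ (1/2)[126 + √(15876 + 4·1349712)] = (1/2)[126 + √5414724] ≈ (1/2)(126 + 2326.956) = 1226.478.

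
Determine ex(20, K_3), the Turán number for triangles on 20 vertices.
ex(20, K_3) = ⌊20^2/4⌋ = 100

Mantel (1907): a triangle-free graph on n vertices has at most ⌊n^2/4⌋ edges, with equality for the complete bipartite graph K_{⌊n/2⌋, ⌈n/2⌉}. For n = 20: ⌊20^2/4⌋ = ⌊400/4⌋ = 100. The extremal graph is K_{10, 10}, which has 10·10 = 100 edges.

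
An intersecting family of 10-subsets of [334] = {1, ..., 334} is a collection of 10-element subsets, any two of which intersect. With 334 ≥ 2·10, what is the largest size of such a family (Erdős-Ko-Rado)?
max |F| = C(333, 9) = 124416985140694675

The Erdős-Ko-Rado theorem states: for n ≥ 2k, an intersecting family of k-subsets of an n-element set has size at most C(n − 1, k − 1), with equality for 'star' families {A ⊆ [n] : |A| = k, i ∈ A} (fix an element i). For n = 334, k = 10: C(333, 9) = 124416985140694675.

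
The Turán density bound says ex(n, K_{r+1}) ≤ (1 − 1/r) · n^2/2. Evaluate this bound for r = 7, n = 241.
Turán density bound = (6/7) · 241^2/2 = 174243/7 ≈ 24891.8571

Turán's theorem: ex(n, K_{r+1}) is achieved by the complete r-partite Turán graph T(n, r) with parts as balanced as possible, and is at most (1 − 1/r) · n^2/2. For r = 7, n = 241: the density bound is (6/7) · 58081/2 = 174243/7 ≈ 24891.8571. The integer-valued extremum is e(T(241, 7)) = 24891, which is strictly less than the density bound 174243/7 since 7 ∤ 241 (the parts of T(241, 7) cannot all be equal).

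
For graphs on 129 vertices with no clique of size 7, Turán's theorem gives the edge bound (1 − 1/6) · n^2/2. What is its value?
Turán density bound = (5/6) · 129^2/2 = 27735/4 ≈ 6933.75

Turán's theorem: ex(n, K_{r+1}) is achieved by the complete r-partite Turán graph T(n, r) with parts as balanced as possible, and is at most (1 − 1/r) · n^2/2. For r = 6, n = 129: the density bound is (5/6) · 16641/2 = 27735/4 ≈ 6933.75. The integer-valued extremum is e(T(129, 6)) = 6933, which is strictly less than the density bound 27735/4 since 6 ∤ 129 (the parts of T(129, 6) cannot all be equal).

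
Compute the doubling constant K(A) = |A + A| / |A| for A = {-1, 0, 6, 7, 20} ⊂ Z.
K = |A + A| / |A| = 14/5

Enumerate A + A = {a + b : a, b ∈ A}. With |A| = 5, there are |A|^2 = 25 ordered sum pairs; collecting distinct values, A + A = {-2, -1, 0, 5, 6, 7, 12, 13, 14, 19, 20, 26, 27, 40}, so |A + A| = 14. Thus K = 14/5. For comparison, the minimum possible |A + A| over all 5-element sets is 2·5 − 1 = 9 (so min K = 9/5), attained only by arithmetic progressions.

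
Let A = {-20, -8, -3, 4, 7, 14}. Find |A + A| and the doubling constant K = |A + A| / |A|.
K = |A + A| / |A| = 18/6 = 3

Enumerate A + A = {a + b : a, b ∈ A}. With |A| = 6, there are |A|^2 = 36 ordered sum pairs; collecting distinct values, A + A = {-40, -28, -23, -16, -13, -11, -6, -4, -1, 1, 4, 6, 8, 11, 14, 18, 21, 28}, so |A + A| = 18. Thus K = 18/6 = 3. For comparison, the minimum possible |A + A| over all 6-element sets is 2·6 − 1 = 11 (so min K = 11/6), attained only by arithmetic progressions.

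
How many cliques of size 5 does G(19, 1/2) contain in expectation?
E[# K_5] = C(19, 5) · (1/2)^C(5, 2) = 11628 / 2^10 = 2907/256 ≈ 11.355469

For each 5-subset S of vertices (there are C(19, 5) = 11628 such S), let X_S = 1 if S induces a K_5 (all C(5, 2) = 10 edges present). Then P(X_S = 1) = (1/2)^10 = 1/1024. By linearity of expectation, E[# K_5] = C(19, 5) · (1/2)^10 = 11628 / 1024 = 2907/256 ≈ 11.355469.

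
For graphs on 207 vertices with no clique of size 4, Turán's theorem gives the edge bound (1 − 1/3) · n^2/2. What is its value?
Turán density bound = (2/3) · 207^2/2 = 14283

Turán's theorem: ex(n, K_{r+1}) is achieved by the complete r-partite Turán graph T(n, r) with parts as balanced as possible, and is at most (1 − 1/r) · n^2/2. For r = 3, n = 207: the density bound is (2/3) · 42849/2 = 14283. Since 3 ∣ 207, the Turán graph T(207, 3) has parts of equal size 69, and its edge count e(T(207, 3)) = 14283 attains the density bound exactly.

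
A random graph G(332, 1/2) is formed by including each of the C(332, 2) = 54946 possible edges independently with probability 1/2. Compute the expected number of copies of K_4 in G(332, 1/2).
E[# K_4] = C(332, 4) · (1/2)^C(4, 2) = 497123935 / 2^6 = 7767561.484375

For each 4-subset S of vertices (there are C(332, 4) = 497123935 such S), let X_S = 1 if S induces a K_4 (all C(4, 2) = 6 edges present). Then P(X_S = 1) = (1/2)^6 = 1/64. By linearity of expectation, E[# K_4] = C(332, 4) · (1/2)^6 = 497123935 / 64 = 7767561.484375.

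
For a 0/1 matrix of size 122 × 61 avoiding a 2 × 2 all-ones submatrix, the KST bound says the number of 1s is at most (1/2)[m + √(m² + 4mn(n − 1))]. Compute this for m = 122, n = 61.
z(122, 61; 2, 2) ≤ (1/2)[122 + √(122² + 4·122·61·60)] = (1/2)[122 + √1800964] = 732

Kővári–Sós–Turán: let r_1, ..., r_122 be the row sums and z = Σ r_i the total number of 1s. Each pair of columns can share at most one row with both entries 1 (else a 2×2 all-ones block appears), so Σ_i C(r_i, 2) ≤ C(61, 2) = 1830. By convexity Σ_i C(r_i, 2) ≥ 122·C(z/122, 2) = z(z − 122)/(2·122), giving z² − 122z − 122·61·60 ≤ 0 and hence z ≤ (1/2)[122 + √(14884 + 4·446520)] = (1/2)[122 + √1800964] ≈ (1/2)(122 + 1342) = 732.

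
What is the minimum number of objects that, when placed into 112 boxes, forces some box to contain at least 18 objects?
n = (18 − 1)·112 + 1 = 1905

By the generalised pigeonhole principle, to guarantee some box contains ≥ r objects we need more than (r − 1) · k objects total. Threshold: n = (r − 1) · k + 1. With r = 18 and k = 112: n = 17 · 112 + 1 = 1904 + 1 = 1905. For n = 1904 = 17 · 112, we can put exactly 17 objects in every box, avoiding 18 in any single one — so 1905 is tight.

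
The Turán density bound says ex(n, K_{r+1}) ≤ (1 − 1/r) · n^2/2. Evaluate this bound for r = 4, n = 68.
Turán density bound = (3/4) · 68^2/2 = 1734

Turán's theorem: ex(n, K_{r+1}) is achieved by the complete r-partite Turán graph T(n, r) with parts as balanced as possible, and is at most (1 − 1/r) · n^2/2. For r = 4, n = 68: the density bound is (3/4) · 4624/2 = 1734. Since 4 ∣ 68, the Turán graph T(68, 4) has parts of equal size 17, and its edge count e(T(68, 4)) = 1734 attains the density bound exactly.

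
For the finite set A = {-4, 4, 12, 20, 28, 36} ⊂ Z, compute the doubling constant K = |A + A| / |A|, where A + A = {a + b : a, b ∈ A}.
K = |A + A| / |A| = 11/6

Enumerate A + A = {a + b : a, b ∈ A}. With |A| = 6, there are |A|^2 = 36 ordered sum pairs; collecting distinct values, A + A = {-8, 0, 8, 16, 24, 32, 40, 48, 56, 64, 72}, so |A + A| = 11. Thus K = 11/6. Here |A + A| = 2|A| − 1 = 11, the minimum possible — so K = 11/6 is minimal, which holds iff A is an arithmetic progression.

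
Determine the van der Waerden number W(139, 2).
W(139, 2) = 139 + 1 = 140

A 2-term AP is any pair of integers, so a monochromatic 2-AP exists iff some colour is used at least twice. With 139 colours, the colouring i ↦ i on {1, ..., 139} uses each colour once, avoiding any monochromatic pair, so W(139, 2) > 139. For {1, ..., 140}, pigeonhole forces two integers of the same colour, which form a monochromatic 2-AP. Hence W(139, 2) = 140.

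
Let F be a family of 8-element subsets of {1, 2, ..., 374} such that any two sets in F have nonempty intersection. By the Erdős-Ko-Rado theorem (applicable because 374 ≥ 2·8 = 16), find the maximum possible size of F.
max |F| = C(373, 7) = 188337637355592

Erdős-Ko-Rado (1961): when n ≥ 2k, max |F| = C(n−1, k−1). The bound is attained by the star {A : i ∈ A} for any fixed i ∈ [n]. Here C(374−1, 8−1) = C(373, 7) = 188337637355592.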